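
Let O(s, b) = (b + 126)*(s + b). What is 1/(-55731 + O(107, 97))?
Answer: -1/10239 ≈ -9.7666e-5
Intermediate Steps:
O(s, b) = (126 + b)*(b + s)
1/(-55731 + O(107, 97)) = 1/(-55731 + (97**2 + 126*97 + 126*107 + 97*107)) = 1/(-55731 + (9409 + 12222 + 13482 + 10379)) = 1/(-55731 + 45492) = 1/(-10239) = -1/10239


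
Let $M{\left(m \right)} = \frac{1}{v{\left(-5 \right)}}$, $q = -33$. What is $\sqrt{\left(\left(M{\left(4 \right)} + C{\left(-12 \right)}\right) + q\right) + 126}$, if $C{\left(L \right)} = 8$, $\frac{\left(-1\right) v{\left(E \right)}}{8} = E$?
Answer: $\frac{3 \sqrt{4490}}{20} \approx 10.051$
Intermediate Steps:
$v{\left(E \right)} = - 8 E$
$M{\left(m \right)} = \frac{1}{40}$ ($M{\left(m \right)} = \frac{1}{\left(-8\right) \left(-5\right)} = \frac{1}{40}$)
$\sqrt{\left(\left(M{\left(4 \right)} + C{\left(-12 \right)}\right) + q\right) + 126} = \sqrt{\left(\left(\frac{1}{40} + 8\right) - 33\right) + 126} = \sqrt{\left(\frac{321}{40} - 33\right) + 126} = \sqrt{- \frac{999}{40} + 126} = \sqrt{\frac{4041}{40}} = \frac{3 \sqrt{4490}}{20}$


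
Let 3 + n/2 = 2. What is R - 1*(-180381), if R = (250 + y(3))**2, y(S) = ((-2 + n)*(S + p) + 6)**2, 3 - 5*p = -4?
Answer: 205167121/625 ≈ 3.2827e+5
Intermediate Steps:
p = 7/5 (p = 3/5 - 1/5*(-4) = 3/5 + 4/5 = 7/5 ≈ 1.4000)
n = -2 (n = -6 + 2*2 = -6 + 4 = -2)
y(S) = (2/5 - 4*S)**2 (y(S) = ((-2 - 2)*(S + 7/5) + 6)**2 = (-4*(7/5 + S) + 6)**2 = ((-28/5 - 4*S) + 6)**2 = (2/5 - 4*S)**2)
R = 92428996/625 (R = (250 + 4*(1 - 10*3)**2/25)**2 = (250 + 4*(1 - 30)**2/25)**2 = (250 + (4/25)*(-29)**2)**2 = (250 + (4/25)*841)**2 = (250 + 3364/25)**2 = (9614/25)**2 = 92428996/625 ≈ 1.4789e+5)
R - 1*(-180381) = 92428996/625 - 1*(-180381) = 92428996/625 + 180381 = 205167121/625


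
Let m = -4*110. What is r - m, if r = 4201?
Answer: 4641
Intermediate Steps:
m = -440
r - m = 4201 - 1*(-440) = 4201 + 440 = 4641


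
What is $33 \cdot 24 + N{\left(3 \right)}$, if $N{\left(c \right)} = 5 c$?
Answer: $807$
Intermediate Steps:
$33 \cdot 24 + N{\left(3 \right)} = 33 \cdot 24 + 5 \cdot 3 = 792 + 15 = 807$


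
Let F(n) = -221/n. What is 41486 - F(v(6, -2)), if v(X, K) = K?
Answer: 82751/2 ≈ 41376.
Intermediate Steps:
41486 - F(v(6, -2)) = 41486 - (-221)/(-2) = 41486 - (-221)*(-1)/2 = 41486 - 1*221/2 = 41486 - 221/2 = 82751/2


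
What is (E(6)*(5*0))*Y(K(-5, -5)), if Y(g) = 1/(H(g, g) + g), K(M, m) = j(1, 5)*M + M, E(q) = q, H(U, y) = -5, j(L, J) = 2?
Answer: 0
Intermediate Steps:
K(M, m) = 3*M (K(M, m) = 2*M + M = 3*M)
Y(g) = 1/(-5 + g)
(E(6)*(5*0))*Y(K(-5, -5)) = (6*(5*0))/(-5 + 3*(-5)) = (6*0)/(-5 - 15) = 0/(-20) = 0*(-1/20) = 0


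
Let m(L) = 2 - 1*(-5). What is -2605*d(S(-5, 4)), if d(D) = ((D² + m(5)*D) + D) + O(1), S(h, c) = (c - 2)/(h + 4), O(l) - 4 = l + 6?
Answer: 2605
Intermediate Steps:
O(l) = 10 + l (O(l) = 4 + (l + 6) = 4 + (6 + l) = 10 + l)
m(L) = 7 (m(L) = 2 + 5 = 7)
S(h, c) = (-2 + c)/(4 + h)
d(D) = 11 + D² + 8*D (d(D) = ((D² + 7*D) + D) + (10 + 1) = (D² + 8*D) + 11 = 11 + D² + 8*D)
-2605*d(S(-5, 4)) = -2605*(11 + ((-2 + 4)/(4 - 5))² + 8*((-2 + 4)/(4 - 5))) = -2605*(11 + (2/(-1))² + 8*(2/(-1))) = -2605*(11 + (-1*2)² + 8*(-1*2)) = -2605*(11 + (-2)² + 8*(-2)) = -2605*(11 + 4 - 16) = -2605*(-1) = 2605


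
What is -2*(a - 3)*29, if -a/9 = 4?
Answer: 2262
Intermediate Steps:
a = -36 (a = -9*4 = -36)
-2*(a - 3)*29 = -2*(-36 - 3)*29 = -2*(-39)*29 = 78*29 = 2262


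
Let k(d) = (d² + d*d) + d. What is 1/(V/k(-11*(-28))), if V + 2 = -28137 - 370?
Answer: -190036/28509 ≈ -6.6658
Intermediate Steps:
V = -28509 (V = -2 + (-28137 - 370) = -2 - 28507 = -28509)
k(d) = d + 2*d² (k(d) = (d² + d²) + d = 2*d² + d = d + 2*d²)
1/(V/k(-11*(-28))) = 1/(-28509*1/(308*(1 + 2*(-11*(-28))))) = 1/(-28509*1/(308*(1 + 2*308))) = 1/(-28509*1/(308*(1 + 616))) = 1/(-28509/(308*617)) = 1/(-28509/190036) = -190036/28509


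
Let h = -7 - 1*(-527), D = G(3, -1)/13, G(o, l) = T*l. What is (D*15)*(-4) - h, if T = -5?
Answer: -7060/13 ≈ -543.08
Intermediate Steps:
G(o, l) = -5*l
D = 5/13 (D = -5*(-1)/13 = 5*(1/13) = 5/13 ≈ 0.38462)
h = 520 (h = -7 + 527 = 520)
(D*15)*(-4) - h = ((5/13)*15)*(-4) - 1*520 = (75/13)*(-4) - 520 = -300/13 - 520 = -7060/13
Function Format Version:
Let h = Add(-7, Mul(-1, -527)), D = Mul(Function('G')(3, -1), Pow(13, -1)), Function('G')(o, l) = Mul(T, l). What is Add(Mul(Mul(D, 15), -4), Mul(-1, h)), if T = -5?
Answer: Rational(-7060, 13) ≈ -543.08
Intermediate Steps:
Function('G')(o, l) = Mul(-5, l)
D = Rational(5, 13) (D = Mul(Mul(-5, -1), Pow(13, -1)) = Mul(5, Rational(1, 13)) = Rational(5, 13) ≈ 0.38462)
h = 520 (h = Add(-7, 527) = 520)
Add(Mul(Mul(D, 15), -4), Mul(-1, h)) = Add(Mul(Mul(Rational(5, 13), 15), -4), Mul(-1, 520)) = Add(Mul(Rational(75, 13), -4), -520) = Add(Rational(-300, 13), -520) = Rational(-7060, 13)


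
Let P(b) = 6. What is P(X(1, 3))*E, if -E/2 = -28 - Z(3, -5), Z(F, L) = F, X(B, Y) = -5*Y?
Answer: 372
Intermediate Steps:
E = 62 (E = -2*(-28 - 1*3) = -2*(-28 - 3) = -2*(-31) = 62)
P(X(1, 3))*E = 6*62 = 372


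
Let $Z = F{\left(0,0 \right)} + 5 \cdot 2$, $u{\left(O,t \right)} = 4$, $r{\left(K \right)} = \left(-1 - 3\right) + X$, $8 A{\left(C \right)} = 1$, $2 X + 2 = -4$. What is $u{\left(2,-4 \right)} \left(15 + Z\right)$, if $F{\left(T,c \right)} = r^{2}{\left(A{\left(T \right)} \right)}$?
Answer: $296$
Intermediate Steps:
$X = -3$ ($X = -1 + \frac{1}{2} \left(-4\right) = -1 - 2 = -3$)
$A{\left(C \right)} = \frac{1}{8}$ ($A{\left(C \right)} = \frac{1}{8} \cdot 1 = \frac{1}{8}$)
$r{\left(K \right)} = -7$ ($r{\left(K \right)} = \left(-1 - 3\right) - 3 = -4 - 3 = -7$)
$F{\left(T,c \right)} = 49$ ($F{\left(T,c \right)} = \left(-7\right)^{2} = 49$)
$Z = 59$ ($Z = 49 + 5 \cdot 2 = 49 + 10 = 59$)
$u{\left(2,-4 \right)} \left(15 + Z\right) = 4 \left(15 + 59\right) = 4 \cdot 74 = 296$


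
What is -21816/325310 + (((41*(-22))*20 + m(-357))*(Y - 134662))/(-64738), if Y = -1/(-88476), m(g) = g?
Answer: -35652150212773146389/931648686989640 ≈ -38268.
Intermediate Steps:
Y = 1/88476 (Y = -1*(-1/88476) = 1/88476 ≈ 1.1303e-5)
-21816/325310 + (((41*(-22))*20 + m(-357))*(Y - 134662))/(-64738) = -21816/325310 + (((41*(-22))*20 - 357)*(1/88476 - 134662))/(-64738) = -21816*1/325310 + ((-902*20 - 357)*(-11914355111/88476))*(-1/64738) = -10908/162655 + ((-18040 - 357)*(-11914355111/88476))*(-1/64738) = -10908/162655 - 18397*(-11914355111/88476)*(-1/64738) = -10908/162655 + (219188390977067/88476)*(-1/64738) = -10908/162655 - 219188390977067/5727759288 = -35652150212773146389/931648686989640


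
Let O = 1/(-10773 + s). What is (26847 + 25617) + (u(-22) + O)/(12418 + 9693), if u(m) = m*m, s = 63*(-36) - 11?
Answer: 15140737507375/288592772 ≈ 52464.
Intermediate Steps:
s = -2279 (s = -2268 - 11 = -2279)
u(m) = m²
O = -1/13052 (O = 1/(-10773 - 2279) = 1/(-13052) = -1/13052 ≈ -7.6617e-5)
(26847 + 25617) + (u(-22) + O)/(12418 + 9693) = (26847 + 25617) + ((-22)² - 1/13052)/(12418 + 9693) = 52464 + (484 - 1/13052)/22111 = 52464 + (6317167/13052)*(1/22111) = 52464 + 6317167/288592772 = 15140737507375/288592772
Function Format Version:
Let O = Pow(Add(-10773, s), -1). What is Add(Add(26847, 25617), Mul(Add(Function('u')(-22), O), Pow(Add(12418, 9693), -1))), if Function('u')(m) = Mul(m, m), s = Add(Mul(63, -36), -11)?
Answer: Rational(15140737507375, 288592772) ≈ 52464.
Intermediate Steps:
s = -2279 (s = Add(-2268, -11) = -2279)
Function('u')(m) = Pow(m, 2)
O = Rational(-1, 13052) (O = Pow(Add(-10773, -2279), -1) = Pow(-13052, -1) = Rational(-1, 13052) ≈ -7.6617e-5)
Add(Add(26847, 25617), Mul(Add(Function('u')(-22), O), Pow(Add(12418, 9693), -1))) = Add(Add(26847, 25617), Mul(Add(Pow(-22, 2), Rational(-1, 13052)), Pow(Add(12418, 9693), -1))) = Add(52464, Mul(Add(484, Rational(-1, 13052)), Pow(22111, -1))) = Add(52464, Mul(Rational(6317167, 13052), Rational(1, 22111))) = Add(52464, Rational(6317167, 288592772)) = Rational(15140737507375, 288592772)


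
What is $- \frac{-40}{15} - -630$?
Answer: $\frac{1898}{3} \approx 632.67$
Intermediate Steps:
$- \frac{-40}{15} - -630 = - \frac{-40}{15} + 630 = \left(-1\right) \left(- \frac{8}{3}\right) + 630 = \frac{8}{3} + 630 = \frac{1898}{3}$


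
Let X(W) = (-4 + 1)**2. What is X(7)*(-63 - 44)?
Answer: -963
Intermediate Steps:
X(W) = 9 (X(W) = (-3)**2 = 9)
X(7)*(-63 - 44) = 9*(-63 - 44) = 9*(-107) = -963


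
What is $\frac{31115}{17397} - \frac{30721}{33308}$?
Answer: $\frac{501925183}{579459276} \approx 0.8662$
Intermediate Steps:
$\frac{31115}{17397} - \frac{30721}{33308} = \frac{501925183}{579459276}$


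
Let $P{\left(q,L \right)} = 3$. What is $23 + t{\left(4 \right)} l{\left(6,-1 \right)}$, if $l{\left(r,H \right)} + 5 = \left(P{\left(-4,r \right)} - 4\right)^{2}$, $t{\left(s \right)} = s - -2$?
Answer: $-1$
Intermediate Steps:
$t{\left(s \right)} = 2 + s$ ($t{\left(s \right)} = s + 2 = 2 + s$)
$l{\left(r,H \right)} = -4$ ($l{\left(r,H \right)} = -5 + \left(3 - 4\right)^{2} = -5 + \left(-1\right)^{2} = -5 + 1 = -4$)
$23 + t{\left(4 \right)} l{\left(6,-1 \right)} = 23 + \left(2 + 4\right) \left(-4\right) = 23 + 6 \left(-4\right) = 23 - 24 = -1$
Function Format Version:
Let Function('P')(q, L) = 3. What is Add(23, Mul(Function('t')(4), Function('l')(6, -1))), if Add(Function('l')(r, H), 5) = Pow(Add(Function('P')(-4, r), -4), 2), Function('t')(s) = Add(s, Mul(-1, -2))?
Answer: -1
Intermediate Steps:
Function('t')(s) = Add(2, s) (Function('t')(s) = Add(s, 2) = Add(2, s))
Function('l')(r, H) = -4 (Function('l')(r, H) = Add(-5, Pow(Add(3, -4), 2)) = Add(-5, Pow(-1, 2)) = Add(-5, 1) = -4)
Add(23, Mul(Function('t')(4), Function('l')(6, -1))) = Add(23, Mul(Add(2, 4), -4)) = Add(23, Mul(6, -4)) = Add(23, -24) = -1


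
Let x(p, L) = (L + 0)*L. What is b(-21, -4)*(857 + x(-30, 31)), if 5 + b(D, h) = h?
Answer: -16362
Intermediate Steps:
x(p, L) = L**2 (x(p, L) = L*L = L**2)
b(D, h) = -5 + h
b(-21, -4)*(857 + x(-30, 31)) = (-5 - 4)*(857 + 31**2) = -9*(857 + 961) = -9*1818 = -16362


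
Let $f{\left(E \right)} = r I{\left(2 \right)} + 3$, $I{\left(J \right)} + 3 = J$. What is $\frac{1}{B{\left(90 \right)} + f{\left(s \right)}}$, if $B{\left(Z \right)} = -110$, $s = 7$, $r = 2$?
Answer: $- \frac{1}{109} \approx -0.0091743$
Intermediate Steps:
$I{\left(J \right)} = -3 + J$
$f{\left(E \right)} = 1$ ($f{\left(E \right)} = 2 \left(-3 + 2\right) + 3 = 2 \left(-1\right) + 3 = -2 + 3 = 1$)
$\frac{1}{B{\left(90 \right)} + f{\left(s \right)}} = \frac{1}{-110 + 1} = \frac{1}{-109} = - \frac{1}{109}$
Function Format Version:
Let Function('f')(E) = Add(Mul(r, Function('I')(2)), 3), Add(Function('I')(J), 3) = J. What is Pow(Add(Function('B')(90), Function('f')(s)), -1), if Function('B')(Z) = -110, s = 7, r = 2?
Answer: Rational(-1, 109) ≈ -0.0091743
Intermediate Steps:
Function('I')(J) = Add(-3, J)
Function('f')(E) = 1 (Function('f')(E) = Add(Mul(2, Add(-3, 2)), 3) = Add(Mul(2, -1), 3) = Add(-2, 3) = 1)
Pow(Add(Function('B')(90), Function('f')(s)), -1) = Pow(Add(-110, 1), -1) = Pow(-109, -1) = Rational(-1, 109)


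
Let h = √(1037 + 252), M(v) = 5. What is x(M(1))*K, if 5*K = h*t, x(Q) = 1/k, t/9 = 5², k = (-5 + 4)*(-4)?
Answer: 45*√1289/4 ≈ 403.90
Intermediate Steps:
h = √1289 ≈ 35.903
k = 4 (k = -1*(-4) = 4)
t = 225 (t = 9*5² = 9*25 = 225)
x(Q) = ¼ (x(Q) = 1/4 = ¼)
K = 45*√1289 (K = (√1289*225)/5 = (225*√1289)/5 = 45*√1289 ≈ 1615.6)
x(M(1))*K = (45*√1289)/4 = 45*√1289/4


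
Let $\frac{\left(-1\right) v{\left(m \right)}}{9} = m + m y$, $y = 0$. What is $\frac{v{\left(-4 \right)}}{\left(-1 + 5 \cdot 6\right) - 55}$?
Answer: $- \frac{18}{13} \approx -1.3846$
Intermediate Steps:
$v{\left(m \right)} = - 9 m$ ($v{\left(m \right)} = - 9 \left(m + m 0\right) = - 9 \left(m + 0\right) = - 9 m$)
$\frac{v{\left(-4 \right)}}{\left(-1 + 5 \cdot 6\right) - 55} = \frac{\left(-9\right) \left(-4\right)}{\left(-1 + 5 \cdot 6\right) - 55} = \frac{1}{\left(-1 + 30\right) - 55} \cdot 36 = \frac{1}{29 - 55} \cdot 36 = \frac{1}{-26} \cdot 36 = \left(- \frac{1}{26}\right) 36 = - \frac{18}{13}$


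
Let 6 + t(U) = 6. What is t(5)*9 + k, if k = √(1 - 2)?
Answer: I ≈ 1.0*I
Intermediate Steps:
t(U) = 0 (t(U) = -6 + 6 = 0)
k = I (k = √(-1) = I ≈ 1.0*I)
t(5)*9 + k = 0*9 + I = 0 + I = I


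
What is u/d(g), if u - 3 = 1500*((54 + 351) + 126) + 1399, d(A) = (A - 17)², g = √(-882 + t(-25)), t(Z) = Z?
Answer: 797902/(17 - I*√907)² ≈ -344.73 + 571.18*I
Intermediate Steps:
g = I*√907 (g = √(-882 - 25) = √(-907) = I*√907 ≈ 30.116*I)
d(A) = (-17 + A)²
u = 797902 (u = 3 + (1500*((54 + 351) + 126) + 1399) = 3 + (1500*(405 + 126) + 1399) = 3 + (1500*531 + 1399) = 3 + (796500 + 1399) = 3 + 797899 = 797902)
u/d(g) = 797902/((-17 + I*√907)²) = 797902/(-17 + I*√907)²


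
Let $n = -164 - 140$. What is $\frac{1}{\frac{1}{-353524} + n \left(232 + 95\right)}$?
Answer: $- \frac{353524}{35143113793} \approx -1.006 \cdot 10^{-5}$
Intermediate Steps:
$n = -304$ ($n = -164 - 140 = -304$)
$\frac{1}{\frac{1}{-353524} + n \left(232 + 95\right)} = \frac{1}{\frac{1}{-353524} - 304 \left(232 + 95\right)} = \frac{1}{- \frac{1}{353524} - 99408} = \frac{1}{- \frac{35143113793}{353524}} = - \frac{353524}{35143113793}$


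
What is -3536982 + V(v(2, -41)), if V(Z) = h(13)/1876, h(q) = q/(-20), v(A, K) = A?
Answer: -132707564653/37520 ≈ -3.5370e+6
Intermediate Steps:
h(q) = -q/20 (h(q) = q*(-1/20) = -q/20)
V(Z) = -13/37520 (V(Z) = -1/20*13/1876 = -13/20*1/1876 = -13/37520)
-3536982 + V(v(2, -41)) = -3536982 - 13/37520 = -132707564653/37520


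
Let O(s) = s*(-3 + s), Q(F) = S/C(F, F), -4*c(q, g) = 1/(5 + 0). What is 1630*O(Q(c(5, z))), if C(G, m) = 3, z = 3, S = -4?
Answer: 84760/9 ≈ 9417.8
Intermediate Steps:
c(q, g) = -1/20 (c(q, g) = -1/(4*(5 + 0)) = -¼/5 = -¼*⅕ = -1/20)
Q(F) = -4/3
1630*O(Q(c(5, z))) = 1630*(-4*(-3 - 4/3)/3) = 1630*(-4/3*(-13/3)) = 1630*(52/9) = 84760/9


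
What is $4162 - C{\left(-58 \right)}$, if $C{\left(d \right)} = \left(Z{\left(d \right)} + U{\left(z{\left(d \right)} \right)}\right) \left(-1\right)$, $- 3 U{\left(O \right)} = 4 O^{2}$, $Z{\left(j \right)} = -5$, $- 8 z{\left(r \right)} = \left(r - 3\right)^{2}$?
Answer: $- \frac{13646305}{48} \approx -2.843 \cdot 10^{5}$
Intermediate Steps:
$z{\left(r \right)} = - \frac{\left(-3 + r\right)^{2}}{8}$ ($z{\left(r \right)} = - \frac{\left(r - 3\right)^{2}}{8} = - \frac{\left(-3 + r\right)^{2}}{8}$)
$U{\left(O \right)} = - \frac{4 O^{2}}{3}$
$C{\left(d \right)} = 5 + \frac{\left(-3 + d\right)^{4}}{48}$ ($C{\left(d \right)} = \left(-5 - \frac{4 \left(- \frac{\left(-3 + d\right)^{2}}{8}\right)^{2}}{3}\right) \left(-1\right) = \left(-5 - \frac{4 \frac{\left(-3 + d\right)^{4}}{64}}{3}\right) \left(-1\right) = \left(-5 - \frac{\left(-3 + d\right)^{4}}{48}\right) \left(-1\right) = 5 + \frac{\left(-3 + d\right)^{4}}{48}$)
$4162 - C{\left(-58 \right)} = 4162 - \left(5 + \frac{\left(-3 - 58\right)^{4}}{48}\right) = 4162 - \left(5 + \frac{\left(-61\right)^{4}}{48}\right) = 4162 - \left(5 + \frac{1}{48} \cdot 13845841\right) = 4162 - \left(5 + \frac{13845841}{48}\right) = 4162 - \frac{13846081}{48} = - \frac{13646305}{48}$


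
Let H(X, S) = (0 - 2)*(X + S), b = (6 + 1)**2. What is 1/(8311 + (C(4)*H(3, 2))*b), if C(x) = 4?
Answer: 1/6351 ≈ 0.00015746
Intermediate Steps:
b = 49 (b = 7**2 = 49)
H(X, S) = -2*S - 2*X (H(X, S) = -2*(S + X) = -2*S - 2*X)
1/(8311 + (C(4)*H(3, 2))*b) = 1/(8311 + (4*(-2*2 - 2*3))*49) = 1/(8311 + (4*(-4 - 6))*49) = 1/(8311 + (4*(-10))*49) = 1/(8311 - 40*49) = 1/(8311 - 1960) = 1/6351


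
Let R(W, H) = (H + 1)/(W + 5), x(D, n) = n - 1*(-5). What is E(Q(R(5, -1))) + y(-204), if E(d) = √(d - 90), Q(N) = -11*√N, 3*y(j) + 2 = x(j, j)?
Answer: -67 + 3*I*√10 ≈ -67.0 + 9.4868*I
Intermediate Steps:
x(D, n) = 5 + n (x(D, n) = n + 5 = 5 + n)
y(j) = 1 + j/3 (y(j) = -⅔ + (5 + j)/3 = -⅔ + (5/3 + j/3) = 1 + j/3)
R(W, H) = (1 + H)/(5 + W)
E(d) = √(-90 + d)
E(Q(R(5, -1))) + y(-204) = √(-90 - 11*√(1 - 1)/√(5 + 5)) + (1 + (⅓)*(-204)) = √(-90 - 11*√(0/10)) + (1 - 68) = √(-90 - 11*√((⅒)*0)) - 67 = √(-90 - 11*√0) - 67 = √(-90 - 11*0) - 67 = √(-90 + 0) - 67 = √(-90) - 67 = 3*I*√10 - 67 = -67 + 3*I*√10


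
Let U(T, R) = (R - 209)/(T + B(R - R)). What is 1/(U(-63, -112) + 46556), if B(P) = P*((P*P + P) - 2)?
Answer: 21/977783 ≈ 2.1477e-5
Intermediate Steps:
B(P) = P*(-2 + P + P²) (B(P) = P*((P² + P) - 2) = P*((P + P²) - 2) = P*(-2 + P + P²))
U(T, R) = (-209 + R)/T (U(T, R) = (R - 209)/(T + (R - R)*(-2 + (R - R) + (R - R)²)) = (-209 + R)/(T + 0*(-2 + 0 + 0²)) = (-209 + R)/(T + 0*(-2 + 0 + 0)) = (-209 + R)/(T + 0*(-2)) = (-209 + R)/(T + 0) = (-209 + R)/T)
1/(U(-63, -112) + 46556) = 1/((-209 - 112)/(-63) + 46556) = 1/(-1/63*(-321) + 46556) = 1/(107/21 + 46556) = 1/(977783/21) = 21/977783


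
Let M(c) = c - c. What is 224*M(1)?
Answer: 0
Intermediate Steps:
M(c) = 0
224*M(1) = 224*0 = 0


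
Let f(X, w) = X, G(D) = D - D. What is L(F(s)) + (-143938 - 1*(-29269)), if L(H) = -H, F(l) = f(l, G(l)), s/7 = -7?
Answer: -114620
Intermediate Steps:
G(D) = 0
s = -49 (s = 7*(-7) = -49)
F(l) = l
L(F(s)) + (-143938 - 1*(-29269)) = -1*(-49) + (-143938 - 1*(-29269)) = 49 + (-143938 + 29269) = 49 - 114669 = -114620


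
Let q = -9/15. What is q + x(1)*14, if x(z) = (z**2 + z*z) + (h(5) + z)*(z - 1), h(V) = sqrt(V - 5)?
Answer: 137/5 ≈ 27.400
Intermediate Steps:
q = -3/5 (q = -9*1/15 = -3/5 ≈ -0.60000)
h(V) = sqrt(-5 + V)
x(z) = 2*z**2 + z*(-1 + z) (x(z) = (z**2 + z*z) + (sqrt(-5 + 5) + z)*(z - 1) = (z**2 + z**2) + (sqrt(0) + z)*(-1 + z) = 2*z**2 + (0 + z)*(-1 + z) = 2*z**2 + z*(-1 + z))
q + x(1)*14 = -3/5 + (1*(-1 + 3*1))*14 = -3/5 + (1*(-1 + 3))*14 = -3/5 + (1*2)*14 = -3/5 + 2*14 = -3/5 + 28 = 137/5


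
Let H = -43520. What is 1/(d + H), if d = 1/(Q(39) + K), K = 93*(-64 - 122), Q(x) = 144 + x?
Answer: -17115/744844801 ≈ -2.2978e-5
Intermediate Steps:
K = -17298 (K = 93*(-186) = -17298)
d = -1/17115 (d = 1/((144 + 39) - 17298) = 1/(183 - 17298) = 1/(-17115) = -1/17115 ≈ -5.8428e-5)
1/(d + H) = 1/(-1/17115 - 43520) = 1/(-744844801/17115) = -17115/744844801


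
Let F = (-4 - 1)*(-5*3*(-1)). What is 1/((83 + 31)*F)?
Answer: -1/8550 ≈ -0.00011696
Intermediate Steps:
F = -75 (F = -(-75)*(-1) = -5*15 = -75)
1/((83 + 31)*F) = 1/((83 + 31)*(-75)) = 1/(114*(-75)) = 1/(-8550) = -1/8550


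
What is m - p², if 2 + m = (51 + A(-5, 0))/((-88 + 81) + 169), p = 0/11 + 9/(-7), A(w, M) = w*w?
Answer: -12637/3969 ≈ -3.1839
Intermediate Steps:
A(w, M) = w²
p = -9/7 (p = 0*(1/11) + 9*(-⅐) = 0 - 9/7 = -9/7 ≈ -1.2857)
m = -124/81 (m = -2 + (51 + (-5)²)/((-88 + 81) + 169) = -2 + (51 + 25)/(-7 + 169) = -2 + 76/162 = -2 + 76*(1/162) = -2 + 38/81 = -124/81 ≈ -1.5309)
m - p² = -124/81 - (-9/7)² = -124/81 - 1*81/49 = -124/81 - 81/49 = -12637/3969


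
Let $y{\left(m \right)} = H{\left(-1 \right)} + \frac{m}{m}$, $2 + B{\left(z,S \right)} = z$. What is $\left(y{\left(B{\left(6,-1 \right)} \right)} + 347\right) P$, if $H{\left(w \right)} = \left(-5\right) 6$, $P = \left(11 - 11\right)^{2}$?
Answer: $0$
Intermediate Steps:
$P = 0$ ($P = 0^{2} = 0$)
$B{\left(z,S \right)} = -2 + z$
$H{\left(w \right)} = -30$
$y{\left(m \right)} = -29$ ($y{\left(m \right)} = -30 + \frac{m}{m} = -30 + 1 = -29$)
$\left(y{\left(B{\left(6,-1 \right)} \right)} + 347\right) P = \left(-29 + 347\right) 0 = 318 \cdot 0 = 0$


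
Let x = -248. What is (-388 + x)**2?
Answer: 404496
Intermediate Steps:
(-388 + x)**2 = (-388 - 248)**2 = (-636)**2 = 404496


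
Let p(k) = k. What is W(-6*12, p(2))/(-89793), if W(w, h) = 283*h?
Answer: -566/89793 ≈ -0.0063034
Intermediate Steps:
W(-6*12, p(2))/(-89793) = (283*2)/(-89793) = 566*(-1/89793) = -566/89793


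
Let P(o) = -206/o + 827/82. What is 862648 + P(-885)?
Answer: 62603114147/72570 ≈ 8.6266e+5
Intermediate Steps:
P(o) = 827/82 - 206/o (P(o) = -206/o + 827*(1/82) = -206/o + 827/82 = 827/82 - 206/o)
862648 + P(-885) = 862648 + (827/82 - 206/(-885)) = 862648 + (827/82 - 206*(-1/885)) = 862648 + (827/82 + 206/885) = 862648 + 748787/72570 = 62603114147/72570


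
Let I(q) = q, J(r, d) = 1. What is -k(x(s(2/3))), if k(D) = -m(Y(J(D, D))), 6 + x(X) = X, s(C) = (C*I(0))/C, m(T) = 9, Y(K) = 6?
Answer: 9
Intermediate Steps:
s(C) = 0 (s(C) = (C*0)/C = 0/C = 0)
x(X) = -6 + X
k(D) = -9 (k(D) = -1*9 = -9)
-k(x(s(2/3))) = -1*(-9) = 9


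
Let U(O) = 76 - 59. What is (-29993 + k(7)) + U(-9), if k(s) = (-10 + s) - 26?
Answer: -30005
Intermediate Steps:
k(s) = -36 + s
U(O) = 17
(-29993 + k(7)) + U(-9) = (-29993 + (-36 + 7)) + 17 = (-29993 - 29) + 17 = -30022 + 17 = -30005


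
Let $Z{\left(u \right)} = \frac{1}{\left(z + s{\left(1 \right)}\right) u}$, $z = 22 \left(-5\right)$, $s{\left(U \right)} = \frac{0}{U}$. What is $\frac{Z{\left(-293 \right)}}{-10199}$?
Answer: $- \frac{1}{328713770} \approx -3.0422 \cdot 10^{-9}$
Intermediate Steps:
$s{\left(U \right)} = 0$
$z = -110$
$Z{\left(u \right)} = - \frac{1}{110 u}$ ($Z{\left(u \right)} = \frac{1}{\left(-110 + 0\right) u} = \frac{1}{\left(-110\right) u} = - \frac{1}{110 u}$)
$\frac{Z{\left(-293 \right)}}{-10199} = \frac{\left(- \frac{1}{110}\right) \frac{1}{-293}}{-10199} = \left(- \frac{1}{110}\right) \left(- \frac{1}{293}\right) \left(- \frac{1}{10199}\right) = \frac{1}{32230} \left(- \frac{1}{10199}\right) = - \frac{1}{328713770}$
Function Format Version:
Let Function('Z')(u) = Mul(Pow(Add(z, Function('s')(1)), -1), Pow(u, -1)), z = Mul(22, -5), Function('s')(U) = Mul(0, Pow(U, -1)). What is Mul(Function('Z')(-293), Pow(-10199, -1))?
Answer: Rational(-1, 328713770) ≈ -3.0422e-9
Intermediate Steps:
Function('s')(U) = 0
z = -110
Function('Z')(u) = Mul(Rational(-1, 110), Pow(u, -1)) (Function('Z')(u) = Mul(Pow(Add(-110, 0), -1), Pow(u, -1)) = Mul(Pow(-110, -1), Pow(u, -1)) = Mul(Rational(-1, 110), Pow(u, -1)))
Mul(Function('Z')(-293), Pow(-10199, -1)) = Mul(Mul(Rational(-1, 110), Pow(-293, -1)), Pow(-10199, -1)) = Mul(Mul(Rational(-1, 110), Rational(-1, 293)), Rational(-1, 10199)) = Mul(Rational(1, 32230), Rational(-1, 10199)) = Rational(-1, 328713770)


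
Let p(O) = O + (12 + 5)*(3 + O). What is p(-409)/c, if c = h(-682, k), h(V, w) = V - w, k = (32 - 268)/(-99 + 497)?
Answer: 484963/45200 ≈ 10.729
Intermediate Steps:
k = -118/199 (k = -236/398 = -236*1/398 = -118/199 ≈ -0.59297)
p(O) = 51 + 18*O (p(O) = O + 17*(3 + O) = O + (51 + 17*O) = 51 + 18*O)
c = -135600/199 (c = -682 - 1*(-118/199) = -682 + 118/199 = -135600/199 ≈ -681.41)
p(-409)/c = (51 + 18*(-409))/(-135600/199) = (51 - 7362)*(-199/135600) = -7311*(-199/135600) = 484963/45200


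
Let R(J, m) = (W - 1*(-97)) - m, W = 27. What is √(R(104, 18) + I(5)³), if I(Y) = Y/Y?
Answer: √107 ≈ 10.344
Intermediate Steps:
I(Y) = 1
R(J, m) = 124 - m (R(J, m) = (27 - 1*(-97)) - m = (27 + 97) - m = 124 - m)
√(R(104, 18) + I(5)³) = √((124 - 1*18) + 1³) = √((124 - 18) + 1) = √(106 + 1) = √107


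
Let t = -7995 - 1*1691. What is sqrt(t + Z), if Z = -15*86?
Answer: 28*I*sqrt(14) ≈ 104.77*I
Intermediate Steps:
Z = -1290
t = -9686 (t = -7995 - 1691 = -9686)
sqrt(t + Z) = sqrt(-9686 - 1290) = sqrt(-10976) = 28*I*sqrt(14)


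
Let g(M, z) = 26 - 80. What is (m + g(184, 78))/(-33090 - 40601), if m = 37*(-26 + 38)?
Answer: -390/73691 ≈ -0.0052924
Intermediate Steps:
g(M, z) = -54
m = 444 (m = 37*12 = 444)
(m + g(184, 78))/(-33090 - 40601) = (444 - 54)/(-33090 - 40601) = 390/(-73691) = 390*(-1/73691) = -390/73691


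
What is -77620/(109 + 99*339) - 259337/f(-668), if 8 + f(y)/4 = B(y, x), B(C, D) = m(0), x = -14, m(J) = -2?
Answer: 872877199/134680 ≈ 6481.1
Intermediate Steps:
B(C, D) = -2
f(y) = -40 (f(y) = -32 + 4*(-2) = -32 - 8 = -40)
-77620/(109 + 99*339) - 259337/f(-668) = -77620/(109 + 99*339) - 259337/(-40) = -77620/(109 + 33561) - 259337*(-1/40) = -77620/33670 + 259337/40 = -77620*1/33670 + 259337/40 = -7762/3367 + 259337/40 = 872877199/134680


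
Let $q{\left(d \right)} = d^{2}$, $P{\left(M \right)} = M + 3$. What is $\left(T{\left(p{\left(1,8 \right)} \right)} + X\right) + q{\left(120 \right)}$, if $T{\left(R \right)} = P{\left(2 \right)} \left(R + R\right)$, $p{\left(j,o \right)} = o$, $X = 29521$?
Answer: $44001$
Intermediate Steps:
$P{\left(M \right)} = 3 + M$
$T{\left(R \right)} = 10 R$ ($T{\left(R \right)} = \left(3 + 2\right) \left(R + R\right) = 5 \cdot 2 R = 10 R$)
$\left(T{\left(p{\left(1,8 \right)} \right)} + X\right) + q{\left(120 \right)} = \left(10 \cdot 8 + 29521\right) + 120^{2} = \left(80 + 29521\right) + 14400 = 29601 + 14400 = 44001$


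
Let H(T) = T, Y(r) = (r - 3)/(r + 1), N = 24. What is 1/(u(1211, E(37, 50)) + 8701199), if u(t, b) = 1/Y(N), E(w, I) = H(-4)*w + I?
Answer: 21/182725204 ≈ 1.1493e-7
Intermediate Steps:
Y(r) = (-3 + r)/(1 + r)
E(w, I) = I - 4*w (E(w, I) = -4*w + I = I - 4*w)
u(t, b) = 25/21 (u(t, b) = 1/((-3 + 24)/(1 + 24)) = 1/(21/25) = 25/21)
1/(u(1211, E(37, 50)) + 8701199) = 1/(25/21 + 8701199) = 1/(182725204/21) = 21/182725204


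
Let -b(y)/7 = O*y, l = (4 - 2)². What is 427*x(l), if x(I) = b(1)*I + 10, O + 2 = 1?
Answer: 16226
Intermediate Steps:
O = -1 (O = -2 + 1 = -1)
l = 4 (l = 2² = 4)
b(y) = 7*y (b(y) = -(-7)*y = 7*y)
x(I) = 10 + 7*I (x(I) = (7*1)*I + 10 = 7*I + 10 = 10 + 7*I)
427*x(l) = 427*(10 + 7*4) = 427*(10 + 28) = 427*38 = 16226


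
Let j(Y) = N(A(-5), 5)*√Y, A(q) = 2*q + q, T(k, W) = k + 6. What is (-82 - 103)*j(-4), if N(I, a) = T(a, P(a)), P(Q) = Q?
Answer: -4070*I ≈ -4070.0*I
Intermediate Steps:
T(k, W) = 6 + k
A(q) = 3*q
N(I, a) = 6 + a
j(Y) = 11*√Y (j(Y) = (6 + 5)*√Y = 11*√Y)
(-82 - 103)*j(-4) = (-82 - 103)*(11*√(-4)) = -2035*2*I = -4070*I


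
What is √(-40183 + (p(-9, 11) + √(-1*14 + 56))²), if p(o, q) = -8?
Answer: √(-40183 + (8 - √42)²) ≈ 200.45*I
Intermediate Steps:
√(-40183 + (p(-9, 11) + √(-1*14 + 56))²) = √(-40183 + (-8 + √(-1*14 + 56))²) = √(-40183 + (-8 + √(-14 + 56))²) = √(-40183 + (-8 + √42)²)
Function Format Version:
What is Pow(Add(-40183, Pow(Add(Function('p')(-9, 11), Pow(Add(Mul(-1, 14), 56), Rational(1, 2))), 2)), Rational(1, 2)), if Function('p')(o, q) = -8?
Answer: Pow(Add(-40183, Pow(Add(8, Mul(-1, Pow(42, Rational(1, 2)))), 2)), Rational(1, 2)) ≈ Mul(200.45, I)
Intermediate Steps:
Pow(Add(-40183, Pow(Add(Function('p')(-9, 11), Pow(Add(Mul(-1, 14), 56), Rational(1, 2))), 2)), Rational(1, 2)) = Pow(Add(-40183, Pow(Add(-8, Pow(Add(Mul(-1, 14), 56), Rational(1, 2))), 2)), Rational(1, 2)) = Pow(Add(-40183, Pow(Add(-8, Pow(Add(-14, 56), Rational(1, 2))), 2)), Rational(1, 2)) = Pow(Add(-40183, Pow(Add(-8, Pow(42, Rational(1, 2))), 2)), Rational(1, 2))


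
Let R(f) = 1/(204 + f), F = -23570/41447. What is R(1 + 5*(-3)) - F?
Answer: 4519747/7874930 ≈ 0.57394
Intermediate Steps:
F = -23570/41447 (F = -23570*1/41447 = -23570/41447 ≈ -0.56868)
R(1 + 5*(-3)) - F = 1/(204 + (1 + 5*(-3))) - 1*(-23570/41447) = 1/(204 + (1 - 15)) + 23570/41447 = 1/(204 - 14) + 23570/41447 = 1/190 + 23570/41447 = 4519747/7874930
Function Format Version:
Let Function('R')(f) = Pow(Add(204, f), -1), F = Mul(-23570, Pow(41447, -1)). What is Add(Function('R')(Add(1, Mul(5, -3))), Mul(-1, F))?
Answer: Rational(4519747, 7874930) ≈ 0.57394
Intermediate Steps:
F = Rational(-23570, 41447) (F = Mul(-23570, Rational(1, 41447)) = Rational(-23570, 41447) ≈ -0.56868)
Add(Function('R')(Add(1, Mul(5, -3))), Mul(-1, F)) = Add(Pow(Add(204, Add(1, Mul(5, -3))), -1), Mul(-1, Rational(-23570, 41447))) = Add(Pow(Add(204, Add(1, -15)), -1), Rational(23570, 41447)) = Add(Pow(Add(204, -14), -1), Rational(23570, 41447)) = Add(Pow(190, -1), Rational(23570, 41447)) = Add(Rational(1, 190), Rational(23570, 41447)) = Rational(4519747, 7874930)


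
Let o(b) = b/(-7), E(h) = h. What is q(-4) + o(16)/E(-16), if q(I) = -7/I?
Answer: 53/28 ≈ 1.8929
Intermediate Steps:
o(b) = -b/7 (o(b) = b*(-⅐) = -b/7)
q(-4) + o(16)/E(-16) = -7/(-4) - ⅐*16/(-16) = -7*(-¼) - 16/7*(-1/16) = 7/4 + ⅐ = 53/28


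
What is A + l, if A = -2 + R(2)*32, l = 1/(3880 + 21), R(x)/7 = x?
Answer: 1739847/3901 ≈ 446.00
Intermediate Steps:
R(x) = 7*x
l = 1/3901 ≈ 0.00025634
A = 446 (A = -2 + (7*2)*32 = -2 + 14*32 = -2 + 448 = 446)
A + l = 446 + 1/3901 = 1739847/3901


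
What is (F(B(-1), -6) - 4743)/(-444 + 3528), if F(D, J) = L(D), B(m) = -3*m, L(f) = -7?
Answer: -2375/1542 ≈ -1.5402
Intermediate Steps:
F(D, J) = -7
(F(B(-1), -6) - 4743)/(-444 + 3528) = (-7 - 4743)/(-444 + 3528) = -4750/3084 = -4750*1/3084 = -2375/1542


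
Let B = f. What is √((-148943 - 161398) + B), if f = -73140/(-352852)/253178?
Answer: 21*I*√351008537211890048768906/22333590914 ≈ 557.08*I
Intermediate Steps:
f = 18285/22333590914 (f = -73140*(-1/352852)*(1/253178) = (18285/88213)*(1/253178) = 18285/22333590914 ≈ 8.1872e-7)
B = 18285/22333590914 ≈ 8.1872e-7
√((-148943 - 161398) + B) = √((-148943 - 161398) + 18285/22333590914) = √(-310341 + 18285/22333590914) = √(-6931028937823389/22333590914) = 21*I*√351008537211890048768906/22333590914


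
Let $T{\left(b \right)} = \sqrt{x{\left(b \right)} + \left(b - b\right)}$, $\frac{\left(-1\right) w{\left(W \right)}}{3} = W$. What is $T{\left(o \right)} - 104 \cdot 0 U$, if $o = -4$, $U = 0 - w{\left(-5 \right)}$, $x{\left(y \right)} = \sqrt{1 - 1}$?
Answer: $0$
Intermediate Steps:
$x{\left(y \right)} = 0$ ($x{\left(y \right)} = \sqrt{0} = 0$)
$w{\left(W \right)} = - 3 W$
$U = -15$ ($U = 0 - \left(-3\right) \left(-5\right) = 0 - 15 = -15$)
$T{\left(b \right)} = 0$ ($T{\left(b \right)} = \sqrt{0 + \left(b - b\right)} = \sqrt{0 + 0} = \sqrt{0} = 0$)
$T{\left(o \right)} - 104 \cdot 0 U = 0 - 104 \cdot 0 \left(-15\right) = 0 - 0 = 0 + 0 = 0$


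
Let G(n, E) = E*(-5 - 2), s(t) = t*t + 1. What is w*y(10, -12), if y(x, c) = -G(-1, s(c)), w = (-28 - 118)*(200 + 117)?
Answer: -46976230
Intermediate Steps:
s(t) = 1 + t² (s(t) = t² + 1 = 1 + t²)
G(n, E) = -7*E (G(n, E) = E*(-7) = -7*E)
w = -46282 (w = -146*317 = -46282)
y(x, c) = 7 + 7*c² (y(x, c) = -(-7)*(1 + c²) = -(-7 - 7*c²) = 7 + 7*c²)
w*y(10, -12) = -46282*(7 + 7*(-12)²) = -46282*(7 + 7*144) = -46282*(7 + 1008) = -46282*1015 = -46976230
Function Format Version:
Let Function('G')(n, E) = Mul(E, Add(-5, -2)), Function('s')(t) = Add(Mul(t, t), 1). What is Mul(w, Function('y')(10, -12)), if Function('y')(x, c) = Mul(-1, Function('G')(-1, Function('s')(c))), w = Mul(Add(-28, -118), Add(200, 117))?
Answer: -46976230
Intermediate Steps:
Function('s')(t) = Add(1, Pow(t, 2)) (Function('s')(t) = Add(Pow(t, 2), 1) = Add(1, Pow(t, 2)))
Function('G')(n, E) = Mul(-7, E) (Function('G')(n, E) = Mul(E, -7) = Mul(-7, E))
w = -46282 (w = Mul(-146, 317) = -46282)
Function('y')(x, c) = Add(7, Mul(7, Pow(c, 2))) (Function('y')(x, c) = Mul(-1, Mul(-7, Add(1, Pow(c, 2)))) = Mul(-1, Add(-7, Mul(-7, Pow(c, 2)))) = Add(7, Mul(7, Pow(c, 2))))
Mul(w, Function('y')(10, -12)) = Mul(-46282, Add(7, Mul(7, Pow(-12, 2)))) = Mul(-46282, Add(7, Mul(7, 144))) = Mul(-46282, Add(7, 1008)) = Mul(-46282, 1015) = -46976230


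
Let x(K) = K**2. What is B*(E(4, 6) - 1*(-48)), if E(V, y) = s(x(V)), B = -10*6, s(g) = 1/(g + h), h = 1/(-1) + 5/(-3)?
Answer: -5769/2 ≈ -2884.5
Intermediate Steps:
h = -8/3 (h = 1*(-1) + 5*(-1/3) = -1 - 5/3 = -8/3 ≈ -2.6667)
s(g) = 1/(-8/3 + g) (s(g) = 1/(g - 8/3) = 1/(-8/3 + g))
B = -60
E(V, y) = 3/(-8 + 3*V**2)
B*(E(4, 6) - 1*(-48)) = -60*(3/(-8 + 3*4**2) - 1*(-48)) = -60*(3/(-8 + 3*16) + 48) = -60*(3/(-8 + 48) + 48) = -60*(3/40 + 48) = -60*1923/40 = -5769/2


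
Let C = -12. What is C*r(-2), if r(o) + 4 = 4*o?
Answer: 144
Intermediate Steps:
r(o) = -4 + 4*o
C*r(-2) = -12*(-4 + 4*(-2)) = -12*(-4 - 8) = -12*(-12) = 144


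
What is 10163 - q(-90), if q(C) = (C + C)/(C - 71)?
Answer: 1636063/161 ≈ 10162.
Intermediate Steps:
q(C) = 2*C/(-71 + C) (q(C) = (2*C)/(-71 + C) = 2*C/(-71 + C))
10163 - q(-90) = 10163 - 2*(-90)/(-71 - 90) = 10163 - 2*(-90)/(-161) = 10163 - 2*(-90)*(-1)/161 = 10163 - 1*180/161 = 10163 - 180/161 = 1636063/161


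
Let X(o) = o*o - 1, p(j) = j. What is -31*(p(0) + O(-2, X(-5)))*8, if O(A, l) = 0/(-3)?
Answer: 0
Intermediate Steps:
X(o) = -1 + o² (X(o) = o² - 1 = -1 + o²)
O(A, l) = 0 (O(A, l) = 0*(-⅓) = 0)
-31*(p(0) + O(-2, X(-5)))*8 = -31*(0 + 0)*8 = -0*8 = -31*0 = 0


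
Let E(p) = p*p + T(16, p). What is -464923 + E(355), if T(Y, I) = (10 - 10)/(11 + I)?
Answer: -338898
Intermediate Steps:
T(Y, I) = 0 (T(Y, I) = 0/(11 + I) = 0)
E(p) = p² (E(p) = p*p + 0 = p² + 0 = p²)
-464923 + E(355) = -464923 + 355² = -464923 + 126025 = -338898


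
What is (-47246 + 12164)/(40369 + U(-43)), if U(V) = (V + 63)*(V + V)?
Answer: -11694/12883 ≈ -0.90771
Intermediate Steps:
U(V) = 2*V*(63 + V) (U(V) = (63 + V)*(2*V) = 2*V*(63 + V))
(-47246 + 12164)/(40369 + U(-43)) = (-47246 + 12164)/(40369 + 2*(-43)*(63 - 43)) = -35082/(40369 + 2*(-43)*20) = -35082/(40369 - 1720) = -35082/38649 = -35082*1/38649 = -11694/12883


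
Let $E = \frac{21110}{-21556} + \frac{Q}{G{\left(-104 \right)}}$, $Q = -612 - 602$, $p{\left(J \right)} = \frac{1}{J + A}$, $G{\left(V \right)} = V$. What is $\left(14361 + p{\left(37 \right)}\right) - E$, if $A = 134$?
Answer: $\frac{687652432393}{47918988} \approx 14350.0$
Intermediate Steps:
$p{\left(J \right)} = \frac{1}{134 + J}$ ($p{\left(J \right)} = \frac{1}{J + 134} = \frac{1}{134 + J}$)
$Q = -1214$
$E = \frac{2996693}{280228}$ ($E = \frac{21110}{-21556} - \frac{1214}{-104} = 21110 \left(- \frac{1}{21556}\right) - - \frac{607}{52} = - \frac{10555}{10778} + \frac{607}{52} = \frac{2996693}{280228} \approx 10.694$)
$\left(14361 + p{\left(37 \right)}\right) - E = \left(14361 + \frac{1}{134 + 37}\right) - \frac{2996693}{280228} = \left(14361 + \frac{1}{171}\right) - \frac{2996693}{280228} = \frac{2455732}{171} - \frac{2996693}{280228} = \frac{687652432393}{47918988}$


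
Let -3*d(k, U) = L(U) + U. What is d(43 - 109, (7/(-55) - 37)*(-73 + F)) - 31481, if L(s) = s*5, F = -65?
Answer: -2295047/55 ≈ -41728.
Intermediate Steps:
L(s) = 5*s
d(k, U) = -2*U (d(k, U) = -(5*U + U)/3 = -2*U)
d(43 - 109, (7/(-55) - 37)*(-73 + F)) - 31481 = -2*(7/(-55) - 37)*(-73 - 65) - 31481 = -2*(7*(-1/55) - 37)*(-138) - 31481 = -2*(-7/55 - 37)*(-138) - 31481 = -(-4084)*(-138)/55 - 31481 = -2*281796/55 - 31481 = -563592/55 - 31481 = -2295047/55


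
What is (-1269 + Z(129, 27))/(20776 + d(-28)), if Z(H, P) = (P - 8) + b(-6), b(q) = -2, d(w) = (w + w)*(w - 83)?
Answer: -313/6748 ≈ -0.046384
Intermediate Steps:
d(w) = 2*w*(-83 + w) (d(w) = (2*w)*(-83 + w) = 2*w*(-83 + w))
Z(H, P) = -10 + P (Z(H, P) = (P - 8) - 2 = (-8 + P) - 2 = -10 + P)
(-1269 + Z(129, 27))/(20776 + d(-28)) = (-1269 + (-10 + 27))/(20776 + 2*(-28)*(-83 - 28)) = (-1269 + 17)/(20776 + 2*(-28)*(-111)) = -1252/(20776 + 6216) = -1252/26992 = -1252*1/26992 = -313/6748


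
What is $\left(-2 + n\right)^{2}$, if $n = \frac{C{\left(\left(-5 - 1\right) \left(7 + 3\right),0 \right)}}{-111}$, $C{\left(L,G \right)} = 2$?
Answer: $\frac{50176}{12321} \approx 4.0724$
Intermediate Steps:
$n = - \frac{2}{111}$ ($n = \frac{2}{-111} = 2 \left(- \frac{1}{111}\right) = - \frac{2}{111} \approx -0.018018$)
$\left(-2 + n\right)^{2} = \left(-2 - \frac{2}{111}\right)^{2} = \left(- \frac{224}{111}\right)^{2} = \frac{50176}{12321}$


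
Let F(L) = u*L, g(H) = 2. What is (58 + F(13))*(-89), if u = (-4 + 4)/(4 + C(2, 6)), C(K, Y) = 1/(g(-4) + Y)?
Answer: -5162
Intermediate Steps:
C(K, Y) = 1/(2 + Y)
u = 0 (u = (-4 + 4)/(4 + 1/(2 + 6)) = 0/(4 + 1/8) = 0/(4 + ⅛) = 0/(33/8) = 0*(8/33) = 0)
F(L) = 0 (F(L) = 0*L = 0)
(58 + F(13))*(-89) = (58 + 0)*(-89) = 58*(-89) = -5162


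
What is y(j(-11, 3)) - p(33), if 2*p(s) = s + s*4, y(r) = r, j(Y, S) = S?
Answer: -159/2 ≈ -79.500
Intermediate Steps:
p(s) = 5*s/2 (p(s) = (s + s*4)/2 = (s + 4*s)/2 = (5*s)/2 = 5*s/2)
y(j(-11, 3)) - p(33) = 3 - 5*33/2 = 3 - 1*165/2 = 3 - 165/2 = -159/2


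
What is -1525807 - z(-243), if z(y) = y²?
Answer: -1584856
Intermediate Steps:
-1525807 - z(-243) = -1525807 - 1*(-243)² = -1525807 - 1*59049 = -1525807 - 59049 = -1584856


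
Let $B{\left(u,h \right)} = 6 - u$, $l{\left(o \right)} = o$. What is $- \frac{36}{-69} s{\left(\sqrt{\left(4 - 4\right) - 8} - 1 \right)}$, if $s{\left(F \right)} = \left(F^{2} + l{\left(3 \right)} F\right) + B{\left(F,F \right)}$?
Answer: $- \frac{36}{23} \approx -1.5652$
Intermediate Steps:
$s{\left(F \right)} = 6 + F^{2} + 2 F$ ($s{\left(F \right)} = \left(F^{2} + 3 F\right) - \left(-6 + F\right) = 6 + F^{2} + 2 F$)
$- \frac{36}{-69} s{\left(\sqrt{\left(4 - 4\right) - 8} - 1 \right)} = - \frac{36}{-69} \left(6 + \left(\sqrt{\left(4 - 4\right) - 8} - 1\right)^{2} + 2 \left(\sqrt{\left(4 - 4\right) - 8} - 1\right)\right) = \left(-36\right) \left(- \frac{1}{69}\right) \left(6 + \left(\sqrt{0 - 8} + \left(-3 + 2\right)\right)^{2} + 2 \left(\sqrt{0 - 8} + \left(-3 + 2\right)\right)\right) = \frac{12 \left(6 + \left(\sqrt{-8} - 1\right)^{2} + 2 \left(\sqrt{-8} - 1\right)\right)}{23} = \frac{12 \left(6 + \left(2 i \sqrt{2} - 1\right)^{2} + 2 \left(2 i \sqrt{2} - 1\right)\right)}{23} = \frac{12 \left(6 + \left(-1 + 2 i \sqrt{2}\right)^{2} + 2 \left(-1 + 2 i \sqrt{2}\right)\right)}{23} = \frac{12 \left(6 + \left(-1 + 2 i \sqrt{2}\right)^{2} - \left(2 - 4 i \sqrt{2}\right)\right)}{23} = \frac{12 \left(4 + \left(-1 + 2 i \sqrt{2}\right)^{2} + 4 i \sqrt{2}\right)}{23} = \frac{48}{23} + \frac{12 \left(-1 + 2 i \sqrt{2}\right)^{2}}{23} + \frac{48 i \sqrt{2}}{23}$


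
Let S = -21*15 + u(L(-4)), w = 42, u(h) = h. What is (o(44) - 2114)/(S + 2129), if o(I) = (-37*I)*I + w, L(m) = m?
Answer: -36852/905 ≈ -40.720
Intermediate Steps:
o(I) = 42 - 37*I**2 (o(I) = (-37*I)*I + 42 = -37*I**2 + 42 = 42 - 37*I**2)
S = -319 (S = -21*15 - 4 = -315 - 4 = -319)
(o(44) - 2114)/(S + 2129) = ((42 - 37*44**2) - 2114)/(-319 + 2129) = ((42 - 37*1936) - 2114)/1810 = ((42 - 71632) - 2114)*(1/1810) = (-71590 - 2114)*(1/1810) = -73704*1/1810 = -36852/905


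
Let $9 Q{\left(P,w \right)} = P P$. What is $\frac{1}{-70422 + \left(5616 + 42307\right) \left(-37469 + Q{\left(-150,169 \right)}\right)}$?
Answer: $- \frac{1}{1675889809} \approx -5.967 \cdot 10^{-10}$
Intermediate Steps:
$Q{\left(P,w \right)} = \frac{P^{2}}{9}$ ($Q{\left(P,w \right)} = \frac{P P}{9} = \frac{P^{2}}{9}$)
$\frac{1}{-70422 + \left(5616 + 42307\right) \left(-37469 + Q{\left(-150,169 \right)}\right)} = \frac{1}{-70422 + \left(5616 + 42307\right) \left(-37469 + \frac{\left(-150\right)^{2}}{9}\right)} = \frac{1}{-70422 + 47923 \left(-37469 + \frac{1}{9} \cdot 22500\right)} = \frac{1}{-70422 + 47923 \left(-37469 + 2500\right)} = \frac{1}{-70422 + 47923 \left(-34969\right)} = \frac{1}{-70422 - 1675819387} = \frac{1}{-1675889809} = - \frac{1}{1675889809}$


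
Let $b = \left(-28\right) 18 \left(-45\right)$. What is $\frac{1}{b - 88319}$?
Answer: $- \frac{1}{65639} \approx -1.5235 \cdot 10^{-5}$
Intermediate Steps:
$b = 22680$ ($b = \left(-504\right) \left(-45\right) = 22680$)
$\frac{1}{b - 88319} = \frac{1}{22680 - 88319} = \frac{1}{-65639} = - \frac{1}{65639}$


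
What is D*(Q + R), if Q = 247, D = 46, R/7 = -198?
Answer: -52394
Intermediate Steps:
R = -1386 (R = 7*(-198) = -1386)
D*(Q + R) = 46*(247 - 1386) = 46*(-1139) = -52394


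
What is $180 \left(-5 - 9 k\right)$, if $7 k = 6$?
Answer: $- \frac{16020}{7} \approx -2288.6$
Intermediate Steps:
$k = \frac{6}{7}$ ($k = \frac{1}{7} \cdot 6 = \frac{6}{7} \approx 0.85714$)
$180 \left(-5 - 9 k\right) = 180 \left(-5 - \frac{54}{7}\right) = 180 \left(- \frac{89}{7}\right) = - \frac{16020}{7}$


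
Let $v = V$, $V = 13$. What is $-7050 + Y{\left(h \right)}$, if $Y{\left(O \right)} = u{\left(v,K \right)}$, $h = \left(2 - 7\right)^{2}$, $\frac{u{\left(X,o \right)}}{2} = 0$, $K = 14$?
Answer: $-7050$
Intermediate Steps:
$v = 13$
$u{\left(X,o \right)} = 0$ ($u{\left(X,o \right)} = 2 \cdot 0 = 0$)
$h = 25$ ($h = \left(-5\right)^{2} = 25$)
$Y{\left(O \right)} = 0$
$-7050 + Y{\left(h \right)} = -7050 + 0 = -7050$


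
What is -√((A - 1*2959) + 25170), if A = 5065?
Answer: -2*√6819 ≈ -165.15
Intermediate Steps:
-√((A - 1*2959) + 25170) = -√((5065 - 1*2959) + 25170) = -√((5065 - 2959) + 25170) = -√(2106 + 25170) = -√27276 = -2*√6819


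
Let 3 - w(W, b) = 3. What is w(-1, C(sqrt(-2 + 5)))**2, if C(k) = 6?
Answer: 0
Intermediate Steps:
w(W, b) = 0 (w(W, b) = 3 - 1*3 = 3 - 3 = 0)
w(-1, C(sqrt(-2 + 5)))**2 = 0**2 = 0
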